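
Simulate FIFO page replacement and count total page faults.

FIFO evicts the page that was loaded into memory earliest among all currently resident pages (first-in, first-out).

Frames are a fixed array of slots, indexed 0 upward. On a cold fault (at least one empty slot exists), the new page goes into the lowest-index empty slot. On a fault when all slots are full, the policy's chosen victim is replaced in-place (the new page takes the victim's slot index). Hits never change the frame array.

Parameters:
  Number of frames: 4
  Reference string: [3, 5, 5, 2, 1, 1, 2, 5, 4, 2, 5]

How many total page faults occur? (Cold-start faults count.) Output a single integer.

Step 0: ref 3 → FAULT, frames=[3,-,-,-]
Step 1: ref 5 → FAULT, frames=[3,5,-,-]
Step 2: ref 5 → HIT, frames=[3,5,-,-]
Step 3: ref 2 → FAULT, frames=[3,5,2,-]
Step 4: ref 1 → FAULT, frames=[3,5,2,1]
Step 5: ref 1 → HIT, frames=[3,5,2,1]
Step 6: ref 2 → HIT, frames=[3,5,2,1]
Step 7: ref 5 → HIT, frames=[3,5,2,1]
Step 8: ref 4 → FAULT (evict 3), frames=[4,5,2,1]
Step 9: ref 2 → HIT, frames=[4,5,2,1]
Step 10: ref 5 → HIT, frames=[4,5,2,1]
Total faults: 5

Answer: 5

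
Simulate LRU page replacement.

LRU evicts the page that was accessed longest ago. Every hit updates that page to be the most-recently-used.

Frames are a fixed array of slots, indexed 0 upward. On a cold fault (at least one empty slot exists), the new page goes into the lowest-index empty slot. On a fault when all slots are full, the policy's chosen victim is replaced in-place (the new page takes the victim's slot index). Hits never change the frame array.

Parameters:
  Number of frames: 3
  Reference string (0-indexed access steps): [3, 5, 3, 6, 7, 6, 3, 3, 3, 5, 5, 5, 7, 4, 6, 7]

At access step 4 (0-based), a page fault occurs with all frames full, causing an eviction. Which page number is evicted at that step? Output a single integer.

Step 0: ref 3 -> FAULT, frames=[3,-,-]
Step 1: ref 5 -> FAULT, frames=[3,5,-]
Step 2: ref 3 -> HIT, frames=[3,5,-]
Step 3: ref 6 -> FAULT, frames=[3,5,6]
Step 4: ref 7 -> FAULT, evict 5, frames=[3,7,6]
At step 4: evicted page 5

Answer: 5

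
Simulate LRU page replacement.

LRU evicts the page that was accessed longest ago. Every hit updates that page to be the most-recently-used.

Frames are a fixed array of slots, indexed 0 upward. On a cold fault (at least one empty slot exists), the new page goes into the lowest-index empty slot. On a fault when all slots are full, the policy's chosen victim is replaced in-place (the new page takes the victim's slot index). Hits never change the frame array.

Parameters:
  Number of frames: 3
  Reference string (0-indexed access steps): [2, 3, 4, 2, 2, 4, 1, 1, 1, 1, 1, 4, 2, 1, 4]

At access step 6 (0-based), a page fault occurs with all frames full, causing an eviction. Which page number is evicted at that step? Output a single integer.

Step 0: ref 2 -> FAULT, frames=[2,-,-]
Step 1: ref 3 -> FAULT, frames=[2,3,-]
Step 2: ref 4 -> FAULT, frames=[2,3,4]
Step 3: ref 2 -> HIT, frames=[2,3,4]
Step 4: ref 2 -> HIT, frames=[2,3,4]
Step 5: ref 4 -> HIT, frames=[2,3,4]
Step 6: ref 1 -> FAULT, evict 3, frames=[2,1,4]
At step 6: evicted page 3

Answer: 3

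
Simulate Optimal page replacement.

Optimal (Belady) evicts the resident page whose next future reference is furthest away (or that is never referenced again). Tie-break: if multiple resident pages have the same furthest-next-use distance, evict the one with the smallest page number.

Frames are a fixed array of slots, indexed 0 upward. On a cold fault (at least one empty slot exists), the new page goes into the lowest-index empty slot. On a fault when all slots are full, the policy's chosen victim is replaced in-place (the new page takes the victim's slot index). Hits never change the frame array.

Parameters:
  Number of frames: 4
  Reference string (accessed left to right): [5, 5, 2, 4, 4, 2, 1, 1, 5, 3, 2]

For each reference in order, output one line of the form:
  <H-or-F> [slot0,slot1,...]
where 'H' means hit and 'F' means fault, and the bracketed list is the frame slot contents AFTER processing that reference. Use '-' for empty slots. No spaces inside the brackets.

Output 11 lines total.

F [5,-,-,-]
H [5,-,-,-]
F [5,2,-,-]
F [5,2,4,-]
H [5,2,4,-]
H [5,2,4,-]
F [5,2,4,1]
H [5,2,4,1]
H [5,2,4,1]
F [5,2,4,3]
H [5,2,4,3]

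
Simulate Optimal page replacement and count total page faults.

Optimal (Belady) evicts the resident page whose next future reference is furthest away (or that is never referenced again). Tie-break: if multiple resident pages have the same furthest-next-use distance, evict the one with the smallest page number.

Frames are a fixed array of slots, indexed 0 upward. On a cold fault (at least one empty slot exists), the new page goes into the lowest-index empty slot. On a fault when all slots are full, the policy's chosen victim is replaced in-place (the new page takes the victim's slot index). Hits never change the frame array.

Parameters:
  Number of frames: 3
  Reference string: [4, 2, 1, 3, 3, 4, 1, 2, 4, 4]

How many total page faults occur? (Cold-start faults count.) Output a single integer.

Answer: 5

Derivation:
Step 0: ref 4 → FAULT, frames=[4,-,-]
Step 1: ref 2 → FAULT, frames=[4,2,-]
Step 2: ref 1 → FAULT, frames=[4,2,1]
Step 3: ref 3 → FAULT (evict 2), frames=[4,3,1]
Step 4: ref 3 → HIT, frames=[4,3,1]
Step 5: ref 4 → HIT, frames=[4,3,1]
Step 6: ref 1 → HIT, frames=[4,3,1]
Step 7: ref 2 → FAULT (evict 1), frames=[4,3,2]
Step 8: ref 4 → HIT, frames=[4,3,2]
Step 9: ref 4 → HIT, frames=[4,3,2]
Total faults: 5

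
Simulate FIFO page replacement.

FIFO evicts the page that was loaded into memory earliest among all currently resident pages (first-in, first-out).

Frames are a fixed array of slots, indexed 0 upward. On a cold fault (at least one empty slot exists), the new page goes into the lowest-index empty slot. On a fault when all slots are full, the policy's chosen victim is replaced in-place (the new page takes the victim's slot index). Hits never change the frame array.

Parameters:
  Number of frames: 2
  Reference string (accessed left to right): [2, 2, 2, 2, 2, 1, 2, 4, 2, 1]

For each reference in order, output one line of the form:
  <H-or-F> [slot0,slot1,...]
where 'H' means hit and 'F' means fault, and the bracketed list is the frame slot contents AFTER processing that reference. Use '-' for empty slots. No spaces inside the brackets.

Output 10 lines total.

F [2,-]
H [2,-]
H [2,-]
H [2,-]
H [2,-]
F [2,1]
H [2,1]
F [4,1]
F [4,2]
F [1,2]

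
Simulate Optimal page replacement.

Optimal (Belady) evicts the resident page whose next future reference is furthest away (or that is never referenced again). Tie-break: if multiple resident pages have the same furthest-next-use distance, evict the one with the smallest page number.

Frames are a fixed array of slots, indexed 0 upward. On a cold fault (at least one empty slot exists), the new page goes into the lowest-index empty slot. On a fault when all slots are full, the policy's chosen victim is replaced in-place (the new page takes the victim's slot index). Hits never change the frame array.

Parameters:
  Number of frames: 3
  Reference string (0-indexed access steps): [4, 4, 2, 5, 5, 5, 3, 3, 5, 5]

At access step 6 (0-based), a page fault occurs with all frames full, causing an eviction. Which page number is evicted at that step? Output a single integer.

Answer: 2

Derivation:
Step 0: ref 4 -> FAULT, frames=[4,-,-]
Step 1: ref 4 -> HIT, frames=[4,-,-]
Step 2: ref 2 -> FAULT, frames=[4,2,-]
Step 3: ref 5 -> FAULT, frames=[4,2,5]
Step 4: ref 5 -> HIT, frames=[4,2,5]
Step 5: ref 5 -> HIT, frames=[4,2,5]
Step 6: ref 3 -> FAULT, evict 2, frames=[4,3,5]
At step 6: evicted page 2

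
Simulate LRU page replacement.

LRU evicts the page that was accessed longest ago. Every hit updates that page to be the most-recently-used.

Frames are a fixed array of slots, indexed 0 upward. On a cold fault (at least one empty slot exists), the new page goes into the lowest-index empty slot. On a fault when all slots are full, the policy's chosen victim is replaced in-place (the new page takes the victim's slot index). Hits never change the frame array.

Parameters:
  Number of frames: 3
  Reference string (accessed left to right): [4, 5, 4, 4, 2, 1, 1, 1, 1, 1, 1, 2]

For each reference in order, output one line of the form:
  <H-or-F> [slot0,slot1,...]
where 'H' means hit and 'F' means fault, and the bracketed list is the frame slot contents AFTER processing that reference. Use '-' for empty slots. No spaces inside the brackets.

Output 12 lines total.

F [4,-,-]
F [4,5,-]
H [4,5,-]
H [4,5,-]
F [4,5,2]
F [4,1,2]
H [4,1,2]
H [4,1,2]
H [4,1,2]
H [4,1,2]
H [4,1,2]
H [4,1,2]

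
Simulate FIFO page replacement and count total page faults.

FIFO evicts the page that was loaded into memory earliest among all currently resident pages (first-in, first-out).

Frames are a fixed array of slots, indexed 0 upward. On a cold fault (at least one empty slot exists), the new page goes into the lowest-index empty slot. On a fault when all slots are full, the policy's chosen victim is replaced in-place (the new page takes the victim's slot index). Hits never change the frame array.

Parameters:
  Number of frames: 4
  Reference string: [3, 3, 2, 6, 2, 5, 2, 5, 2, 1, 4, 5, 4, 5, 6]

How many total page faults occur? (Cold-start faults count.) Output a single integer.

Answer: 6

Derivation:
Step 0: ref 3 → FAULT, frames=[3,-,-,-]
Step 1: ref 3 → HIT, frames=[3,-,-,-]
Step 2: ref 2 → FAULT, frames=[3,2,-,-]
Step 3: ref 6 → FAULT, frames=[3,2,6,-]
Step 4: ref 2 → HIT, frames=[3,2,6,-]
Step 5: ref 5 → FAULT, frames=[3,2,6,5]
Step 6: ref 2 → HIT, frames=[3,2,6,5]
Step 7: ref 5 → HIT, frames=[3,2,6,5]
Step 8: ref 2 → HIT, frames=[3,2,6,5]
Step 9: ref 1 → FAULT (evict 3), frames=[1,2,6,5]
Step 10: ref 4 → FAULT (evict 2), frames=[1,4,6,5]
Step 11: ref 5 → HIT, frames=[1,4,6,5]
Step 12: ref 4 → HIT, frames=[1,4,6,5]
Step 13: ref 5 → HIT, frames=[1,4,6,5]
Step 14: ref 6 → HIT, frames=[1,4,6,5]
Total faults: 6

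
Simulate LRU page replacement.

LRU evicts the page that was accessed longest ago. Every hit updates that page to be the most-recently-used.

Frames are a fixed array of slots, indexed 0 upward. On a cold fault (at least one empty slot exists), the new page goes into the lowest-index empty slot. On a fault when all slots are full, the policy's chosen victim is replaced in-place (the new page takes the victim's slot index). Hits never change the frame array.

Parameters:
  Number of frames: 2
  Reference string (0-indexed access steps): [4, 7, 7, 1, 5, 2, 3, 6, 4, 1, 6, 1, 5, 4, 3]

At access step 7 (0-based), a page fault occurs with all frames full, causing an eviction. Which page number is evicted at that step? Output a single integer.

Step 0: ref 4 -> FAULT, frames=[4,-]
Step 1: ref 7 -> FAULT, frames=[4,7]
Step 2: ref 7 -> HIT, frames=[4,7]
Step 3: ref 1 -> FAULT, evict 4, frames=[1,7]
Step 4: ref 5 -> FAULT, evict 7, frames=[1,5]
Step 5: ref 2 -> FAULT, evict 1, frames=[2,5]
Step 6: ref 3 -> FAULT, evict 5, frames=[2,3]
Step 7: ref 6 -> FAULT, evict 2, frames=[6,3]
At step 7: evicted page 2

Answer: 2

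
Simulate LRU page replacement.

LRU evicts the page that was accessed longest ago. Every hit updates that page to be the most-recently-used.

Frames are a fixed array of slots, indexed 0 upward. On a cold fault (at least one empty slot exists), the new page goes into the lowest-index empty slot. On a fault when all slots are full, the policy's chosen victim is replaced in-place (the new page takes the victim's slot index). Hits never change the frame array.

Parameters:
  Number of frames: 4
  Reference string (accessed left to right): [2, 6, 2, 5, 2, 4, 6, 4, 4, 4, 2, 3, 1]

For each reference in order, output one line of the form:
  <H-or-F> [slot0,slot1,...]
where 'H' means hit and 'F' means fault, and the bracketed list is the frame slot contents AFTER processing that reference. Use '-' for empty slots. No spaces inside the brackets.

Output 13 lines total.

F [2,-,-,-]
F [2,6,-,-]
H [2,6,-,-]
F [2,6,5,-]
H [2,6,5,-]
F [2,6,5,4]
H [2,6,5,4]
H [2,6,5,4]
H [2,6,5,4]
H [2,6,5,4]
H [2,6,5,4]
F [2,6,3,4]
F [2,1,3,4]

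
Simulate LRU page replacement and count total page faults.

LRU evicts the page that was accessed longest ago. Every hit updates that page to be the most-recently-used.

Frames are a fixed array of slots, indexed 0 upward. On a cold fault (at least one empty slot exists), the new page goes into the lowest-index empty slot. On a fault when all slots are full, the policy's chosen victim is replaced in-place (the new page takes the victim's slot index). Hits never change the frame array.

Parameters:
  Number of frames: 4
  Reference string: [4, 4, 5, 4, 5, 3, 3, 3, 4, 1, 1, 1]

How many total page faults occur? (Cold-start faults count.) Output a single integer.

Answer: 4

Derivation:
Step 0: ref 4 → FAULT, frames=[4,-,-,-]
Step 1: ref 4 → HIT, frames=[4,-,-,-]
Step 2: ref 5 → FAULT, frames=[4,5,-,-]
Step 3: ref 4 → HIT, frames=[4,5,-,-]
Step 4: ref 5 → HIT, frames=[4,5,-,-]
Step 5: ref 3 → FAULT, frames=[4,5,3,-]
Step 6: ref 3 → HIT, frames=[4,5,3,-]
Step 7: ref 3 → HIT, frames=[4,5,3,-]
Step 8: ref 4 → HIT, frames=[4,5,3,-]
Step 9: ref 1 → FAULT, frames=[4,5,3,1]
Step 10: ref 1 → HIT, frames=[4,5,3,1]
Step 11: ref 1 → HIT, frames=[4,5,3,1]
Total faults: 4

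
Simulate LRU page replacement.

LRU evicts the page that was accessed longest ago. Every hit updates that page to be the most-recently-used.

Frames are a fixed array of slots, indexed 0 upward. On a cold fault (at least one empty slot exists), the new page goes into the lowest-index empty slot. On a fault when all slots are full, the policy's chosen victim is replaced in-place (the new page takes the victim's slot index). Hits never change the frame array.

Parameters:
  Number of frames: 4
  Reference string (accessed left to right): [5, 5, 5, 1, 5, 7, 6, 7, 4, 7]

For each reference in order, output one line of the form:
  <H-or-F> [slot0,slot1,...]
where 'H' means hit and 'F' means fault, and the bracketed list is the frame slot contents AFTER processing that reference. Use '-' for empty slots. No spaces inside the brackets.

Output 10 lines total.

F [5,-,-,-]
H [5,-,-,-]
H [5,-,-,-]
F [5,1,-,-]
H [5,1,-,-]
F [5,1,7,-]
F [5,1,7,6]
H [5,1,7,6]
F [5,4,7,6]
H [5,4,7,6]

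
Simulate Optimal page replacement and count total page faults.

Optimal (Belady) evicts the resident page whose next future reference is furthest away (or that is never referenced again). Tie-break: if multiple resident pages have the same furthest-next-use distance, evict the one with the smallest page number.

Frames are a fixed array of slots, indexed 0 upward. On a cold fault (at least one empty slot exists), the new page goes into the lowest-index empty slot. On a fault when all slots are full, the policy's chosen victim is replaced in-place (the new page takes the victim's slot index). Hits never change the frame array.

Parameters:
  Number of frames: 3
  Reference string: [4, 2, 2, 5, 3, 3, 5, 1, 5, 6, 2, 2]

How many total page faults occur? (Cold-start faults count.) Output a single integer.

Step 0: ref 4 → FAULT, frames=[4,-,-]
Step 1: ref 2 → FAULT, frames=[4,2,-]
Step 2: ref 2 → HIT, frames=[4,2,-]
Step 3: ref 5 → FAULT, frames=[4,2,5]
Step 4: ref 3 → FAULT (evict 4), frames=[3,2,5]
Step 5: ref 3 → HIT, frames=[3,2,5]
Step 6: ref 5 → HIT, frames=[3,2,5]
Step 7: ref 1 → FAULT (evict 3), frames=[1,2,5]
Step 8: ref 5 → HIT, frames=[1,2,5]
Step 9: ref 6 → FAULT (evict 1), frames=[6,2,5]
Step 10: ref 2 → HIT, frames=[6,2,5]
Step 11: ref 2 → HIT, frames=[6,2,5]
Total faults: 6

Answer: 6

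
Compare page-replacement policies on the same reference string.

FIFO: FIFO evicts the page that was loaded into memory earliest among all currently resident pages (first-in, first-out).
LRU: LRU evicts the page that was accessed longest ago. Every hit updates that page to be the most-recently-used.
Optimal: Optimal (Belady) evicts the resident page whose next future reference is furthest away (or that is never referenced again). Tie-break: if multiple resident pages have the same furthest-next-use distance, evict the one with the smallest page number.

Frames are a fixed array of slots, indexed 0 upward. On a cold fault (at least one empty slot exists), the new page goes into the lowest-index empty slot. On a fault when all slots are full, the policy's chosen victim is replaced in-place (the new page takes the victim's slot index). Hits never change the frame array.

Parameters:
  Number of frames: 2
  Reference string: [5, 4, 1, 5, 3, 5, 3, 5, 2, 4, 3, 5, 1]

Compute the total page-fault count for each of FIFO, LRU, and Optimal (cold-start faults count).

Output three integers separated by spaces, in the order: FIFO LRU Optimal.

--- FIFO ---
  step 0: ref 5 -> FAULT, frames=[5,-] (faults so far: 1)
  step 1: ref 4 -> FAULT, frames=[5,4] (faults so far: 2)
  step 2: ref 1 -> FAULT, evict 5, frames=[1,4] (faults so far: 3)
  step 3: ref 5 -> FAULT, evict 4, frames=[1,5] (faults so far: 4)
  step 4: ref 3 -> FAULT, evict 1, frames=[3,5] (faults so far: 5)
  step 5: ref 5 -> HIT, frames=[3,5] (faults so far: 5)
  step 6: ref 3 -> HIT, frames=[3,5] (faults so far: 5)
  step 7: ref 5 -> HIT, frames=[3,5] (faults so far: 5)
  step 8: ref 2 -> FAULT, evict 5, frames=[3,2] (faults so far: 6)
  step 9: ref 4 -> FAULT, evict 3, frames=[4,2] (faults so far: 7)
  step 10: ref 3 -> FAULT, evict 2, frames=[4,3] (faults so far: 8)
  step 11: ref 5 -> FAULT, evict 4, frames=[5,3] (faults so far: 9)
  step 12: ref 1 -> FAULT, evict 3, frames=[5,1] (faults so far: 10)
  FIFO total faults: 10
--- LRU ---
  step 0: ref 5 -> FAULT, frames=[5,-] (faults so far: 1)
  step 1: ref 4 -> FAULT, frames=[5,4] (faults so far: 2)
  step 2: ref 1 -> FAULT, evict 5, frames=[1,4] (faults so far: 3)
  step 3: ref 5 -> FAULT, evict 4, frames=[1,5] (faults so far: 4)
  step 4: ref 3 -> FAULT, evict 1, frames=[3,5] (faults so far: 5)
  step 5: ref 5 -> HIT, frames=[3,5] (faults so far: 5)
  step 6: ref 3 -> HIT, frames=[3,5] (faults so far: 5)
  step 7: ref 5 -> HIT, frames=[3,5] (faults so far: 5)
  step 8: ref 2 -> FAULT, evict 3, frames=[2,5] (faults so far: 6)
  step 9: ref 4 -> FAULT, evict 5, frames=[2,4] (faults so far: 7)
  step 10: ref 3 -> FAULT, evict 2, frames=[3,4] (faults so far: 8)
  step 11: ref 5 -> FAULT, evict 4, frames=[3,5] (faults so far: 9)
  step 12: ref 1 -> FAULT, evict 3, frames=[1,5] (faults so far: 10)
  LRU total faults: 10
--- Optimal ---
  step 0: ref 5 -> FAULT, frames=[5,-] (faults so far: 1)
  step 1: ref 4 -> FAULT, frames=[5,4] (faults so far: 2)
  step 2: ref 1 -> FAULT, evict 4, frames=[5,1] (faults so far: 3)
  step 3: ref 5 -> HIT, frames=[5,1] (faults so far: 3)
  step 4: ref 3 -> FAULT, evict 1, frames=[5,3] (faults so far: 4)
  step 5: ref 5 -> HIT, frames=[5,3] (faults so far: 4)
  step 6: ref 3 -> HIT, frames=[5,3] (faults so far: 4)
  step 7: ref 5 -> HIT, frames=[5,3] (faults so far: 4)
  step 8: ref 2 -> FAULT, evict 5, frames=[2,3] (faults so far: 5)
  step 9: ref 4 -> FAULT, evict 2, frames=[4,3] (faults so far: 6)
  step 10: ref 3 -> HIT, frames=[4,3] (faults so far: 6)
  step 11: ref 5 -> FAULT, evict 3, frames=[4,5] (faults so far: 7)
  step 12: ref 1 -> FAULT, evict 4, frames=[1,5] (faults so far: 8)
  Optimal total faults: 8

Answer: 10 10 8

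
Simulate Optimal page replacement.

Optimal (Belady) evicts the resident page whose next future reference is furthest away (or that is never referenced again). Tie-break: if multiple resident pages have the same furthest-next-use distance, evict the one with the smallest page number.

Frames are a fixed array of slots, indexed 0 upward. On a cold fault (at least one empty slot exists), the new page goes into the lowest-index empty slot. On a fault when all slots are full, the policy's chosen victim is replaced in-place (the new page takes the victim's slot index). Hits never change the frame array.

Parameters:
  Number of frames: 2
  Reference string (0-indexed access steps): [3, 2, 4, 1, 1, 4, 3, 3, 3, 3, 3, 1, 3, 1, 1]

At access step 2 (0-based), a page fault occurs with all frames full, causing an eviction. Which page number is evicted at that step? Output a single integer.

Step 0: ref 3 -> FAULT, frames=[3,-]
Step 1: ref 2 -> FAULT, frames=[3,2]
Step 2: ref 4 -> FAULT, evict 2, frames=[3,4]
At step 2: evicted page 2

Answer: 2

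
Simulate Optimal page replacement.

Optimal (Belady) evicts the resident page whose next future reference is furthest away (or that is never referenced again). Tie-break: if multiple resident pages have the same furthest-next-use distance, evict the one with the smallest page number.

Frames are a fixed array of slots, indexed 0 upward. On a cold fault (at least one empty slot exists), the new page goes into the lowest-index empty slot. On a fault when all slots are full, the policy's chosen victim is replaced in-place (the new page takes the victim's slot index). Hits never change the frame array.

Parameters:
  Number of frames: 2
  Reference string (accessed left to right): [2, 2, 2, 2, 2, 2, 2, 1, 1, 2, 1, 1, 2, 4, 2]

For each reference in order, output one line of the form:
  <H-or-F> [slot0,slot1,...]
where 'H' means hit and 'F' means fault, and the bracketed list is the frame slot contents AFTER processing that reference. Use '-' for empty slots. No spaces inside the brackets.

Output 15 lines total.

F [2,-]
H [2,-]
H [2,-]
H [2,-]
H [2,-]
H [2,-]
H [2,-]
F [2,1]
H [2,1]
H [2,1]
H [2,1]
H [2,1]
H [2,1]
F [2,4]
H [2,4]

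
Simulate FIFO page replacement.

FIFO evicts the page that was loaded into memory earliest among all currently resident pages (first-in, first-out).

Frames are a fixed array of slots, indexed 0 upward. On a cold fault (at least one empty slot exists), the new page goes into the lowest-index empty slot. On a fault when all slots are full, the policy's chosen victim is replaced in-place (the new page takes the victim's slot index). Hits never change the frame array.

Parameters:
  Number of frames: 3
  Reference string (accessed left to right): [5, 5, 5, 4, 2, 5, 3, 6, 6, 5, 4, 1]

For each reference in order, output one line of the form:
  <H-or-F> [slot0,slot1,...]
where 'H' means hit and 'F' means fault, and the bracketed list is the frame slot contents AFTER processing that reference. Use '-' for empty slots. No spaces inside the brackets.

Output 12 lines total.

F [5,-,-]
H [5,-,-]
H [5,-,-]
F [5,4,-]
F [5,4,2]
H [5,4,2]
F [3,4,2]
F [3,6,2]
H [3,6,2]
F [3,6,5]
F [4,6,5]
F [4,1,5]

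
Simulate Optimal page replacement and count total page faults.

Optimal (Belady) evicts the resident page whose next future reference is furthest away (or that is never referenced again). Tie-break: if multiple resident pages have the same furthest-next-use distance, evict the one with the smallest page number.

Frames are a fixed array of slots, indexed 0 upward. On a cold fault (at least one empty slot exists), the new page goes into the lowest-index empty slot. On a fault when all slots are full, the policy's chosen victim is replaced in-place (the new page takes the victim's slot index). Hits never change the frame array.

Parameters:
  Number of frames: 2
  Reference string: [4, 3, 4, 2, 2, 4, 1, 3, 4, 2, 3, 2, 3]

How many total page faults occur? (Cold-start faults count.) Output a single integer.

Answer: 6

Derivation:
Step 0: ref 4 → FAULT, frames=[4,-]
Step 1: ref 3 → FAULT, frames=[4,3]
Step 2: ref 4 → HIT, frames=[4,3]
Step 3: ref 2 → FAULT (evict 3), frames=[4,2]
Step 4: ref 2 → HIT, frames=[4,2]
Step 5: ref 4 → HIT, frames=[4,2]
Step 6: ref 1 → FAULT (evict 2), frames=[4,1]
Step 7: ref 3 → FAULT (evict 1), frames=[4,3]
Step 8: ref 4 → HIT, frames=[4,3]
Step 9: ref 2 → FAULT (evict 4), frames=[2,3]
Step 10: ref 3 → HIT, frames=[2,3]
Step 11: ref 2 → HIT, frames=[2,3]
Step 12: ref 3 → HIT, frames=[2,3]
Total faults: 6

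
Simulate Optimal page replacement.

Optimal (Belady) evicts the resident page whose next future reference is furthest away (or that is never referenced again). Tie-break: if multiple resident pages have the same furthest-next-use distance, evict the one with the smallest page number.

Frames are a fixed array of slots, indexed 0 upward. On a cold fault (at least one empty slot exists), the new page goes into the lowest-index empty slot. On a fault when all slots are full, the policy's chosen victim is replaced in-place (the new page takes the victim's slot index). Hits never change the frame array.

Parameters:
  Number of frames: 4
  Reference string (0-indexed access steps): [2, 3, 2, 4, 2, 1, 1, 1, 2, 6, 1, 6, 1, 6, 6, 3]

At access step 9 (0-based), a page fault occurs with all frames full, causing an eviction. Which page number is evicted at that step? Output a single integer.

Answer: 2

Derivation:
Step 0: ref 2 -> FAULT, frames=[2,-,-,-]
Step 1: ref 3 -> FAULT, frames=[2,3,-,-]
Step 2: ref 2 -> HIT, frames=[2,3,-,-]
Step 3: ref 4 -> FAULT, frames=[2,3,4,-]
Step 4: ref 2 -> HIT, frames=[2,3,4,-]
Step 5: ref 1 -> FAULT, frames=[2,3,4,1]
Step 6: ref 1 -> HIT, frames=[2,3,4,1]
Step 7: ref 1 -> HIT, frames=[2,3,4,1]
Step 8: ref 2 -> HIT, frames=[2,3,4,1]
Step 9: ref 6 -> FAULT, evict 2, frames=[6,3,4,1]
At step 9: evicted page 2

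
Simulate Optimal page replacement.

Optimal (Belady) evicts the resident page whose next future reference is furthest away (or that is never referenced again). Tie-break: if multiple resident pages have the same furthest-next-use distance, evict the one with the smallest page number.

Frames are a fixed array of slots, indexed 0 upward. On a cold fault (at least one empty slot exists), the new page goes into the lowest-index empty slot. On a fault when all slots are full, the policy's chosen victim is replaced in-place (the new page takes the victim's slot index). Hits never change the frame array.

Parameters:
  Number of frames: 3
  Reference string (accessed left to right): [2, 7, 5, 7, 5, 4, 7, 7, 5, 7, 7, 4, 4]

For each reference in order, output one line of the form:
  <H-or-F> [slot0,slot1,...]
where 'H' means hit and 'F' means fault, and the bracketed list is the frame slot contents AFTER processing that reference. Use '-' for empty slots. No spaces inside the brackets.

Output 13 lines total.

F [2,-,-]
F [2,7,-]
F [2,7,5]
H [2,7,5]
H [2,7,5]
F [4,7,5]
H [4,7,5]
H [4,7,5]
H [4,7,5]
H [4,7,5]
H [4,7,5]
H [4,7,5]
H [4,7,5]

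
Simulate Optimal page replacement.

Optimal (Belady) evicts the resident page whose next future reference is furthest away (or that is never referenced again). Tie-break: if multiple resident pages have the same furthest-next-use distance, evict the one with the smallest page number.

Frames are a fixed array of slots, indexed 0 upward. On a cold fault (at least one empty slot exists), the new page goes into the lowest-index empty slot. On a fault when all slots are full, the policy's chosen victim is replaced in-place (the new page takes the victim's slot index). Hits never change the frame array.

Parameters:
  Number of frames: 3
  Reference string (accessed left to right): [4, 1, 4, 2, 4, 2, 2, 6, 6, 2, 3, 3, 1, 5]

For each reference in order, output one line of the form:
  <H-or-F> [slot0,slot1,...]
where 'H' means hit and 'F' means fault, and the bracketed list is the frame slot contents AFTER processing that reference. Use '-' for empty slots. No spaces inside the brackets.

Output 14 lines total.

F [4,-,-]
F [4,1,-]
H [4,1,-]
F [4,1,2]
H [4,1,2]
H [4,1,2]
H [4,1,2]
F [6,1,2]
H [6,1,2]
H [6,1,2]
F [6,1,3]
H [6,1,3]
H [6,1,3]
F [6,5,3]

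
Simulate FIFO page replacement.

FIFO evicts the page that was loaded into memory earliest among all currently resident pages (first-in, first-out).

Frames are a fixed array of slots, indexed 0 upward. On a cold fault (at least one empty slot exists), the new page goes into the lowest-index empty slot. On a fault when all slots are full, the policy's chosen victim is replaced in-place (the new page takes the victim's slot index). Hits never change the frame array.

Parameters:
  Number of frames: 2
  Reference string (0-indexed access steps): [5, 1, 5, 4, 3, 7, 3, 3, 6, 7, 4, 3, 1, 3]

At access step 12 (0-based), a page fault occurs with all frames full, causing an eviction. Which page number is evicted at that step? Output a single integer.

Answer: 4

Derivation:
Step 0: ref 5 -> FAULT, frames=[5,-]
Step 1: ref 1 -> FAULT, frames=[5,1]
Step 2: ref 5 -> HIT, frames=[5,1]
Step 3: ref 4 -> FAULT, evict 5, frames=[4,1]
Step 4: ref 3 -> FAULT, evict 1, frames=[4,3]
Step 5: ref 7 -> FAULT, evict 4, frames=[7,3]
Step 6: ref 3 -> HIT, frames=[7,3]
Step 7: ref 3 -> HIT, frames=[7,3]
Step 8: ref 6 -> FAULT, evict 3, frames=[7,6]
Step 9: ref 7 -> HIT, frames=[7,6]
Step 10: ref 4 -> FAULT, evict 7, frames=[4,6]
Step 11: ref 3 -> FAULT, evict 6, frames=[4,3]
Step 12: ref 1 -> FAULT, evict 4, frames=[1,3]
At step 12: evicted page 4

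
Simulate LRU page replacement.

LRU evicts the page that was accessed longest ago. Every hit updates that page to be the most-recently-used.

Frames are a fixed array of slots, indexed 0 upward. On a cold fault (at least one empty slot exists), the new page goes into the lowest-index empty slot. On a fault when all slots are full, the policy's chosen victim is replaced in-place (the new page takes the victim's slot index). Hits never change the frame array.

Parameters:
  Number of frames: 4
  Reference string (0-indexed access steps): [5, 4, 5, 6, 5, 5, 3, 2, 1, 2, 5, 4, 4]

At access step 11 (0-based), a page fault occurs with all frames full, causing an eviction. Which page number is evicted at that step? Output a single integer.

Answer: 3

Derivation:
Step 0: ref 5 -> FAULT, frames=[5,-,-,-]
Step 1: ref 4 -> FAULT, frames=[5,4,-,-]
Step 2: ref 5 -> HIT, frames=[5,4,-,-]
Step 3: ref 6 -> FAULT, frames=[5,4,6,-]
Step 4: ref 5 -> HIT, frames=[5,4,6,-]
Step 5: ref 5 -> HIT, frames=[5,4,6,-]
Step 6: ref 3 -> FAULT, frames=[5,4,6,3]
Step 7: ref 2 -> FAULT, evict 4, frames=[5,2,6,3]
Step 8: ref 1 -> FAULT, evict 6, frames=[5,2,1,3]
Step 9: ref 2 -> HIT, frames=[5,2,1,3]
Step 10: ref 5 -> HIT, frames=[5,2,1,3]
Step 11: ref 4 -> FAULT, evict 3, frames=[5,2,1,4]
At step 11: evicted page 3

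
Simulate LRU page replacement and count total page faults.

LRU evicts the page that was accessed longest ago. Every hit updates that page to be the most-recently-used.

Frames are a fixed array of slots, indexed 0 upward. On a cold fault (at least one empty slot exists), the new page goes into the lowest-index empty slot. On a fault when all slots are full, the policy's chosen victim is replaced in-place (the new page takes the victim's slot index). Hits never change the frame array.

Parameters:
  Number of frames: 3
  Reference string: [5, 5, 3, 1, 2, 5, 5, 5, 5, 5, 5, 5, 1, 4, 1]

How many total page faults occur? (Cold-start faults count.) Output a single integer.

Step 0: ref 5 → FAULT, frames=[5,-,-]
Step 1: ref 5 → HIT, frames=[5,-,-]
Step 2: ref 3 → FAULT, frames=[5,3,-]
Step 3: ref 1 → FAULT, frames=[5,3,1]
Step 4: ref 2 → FAULT (evict 5), frames=[2,3,1]
Step 5: ref 5 → FAULT (evict 3), frames=[2,5,1]
Step 6: ref 5 → HIT, frames=[2,5,1]
Step 7: ref 5 → HIT, frames=[2,5,1]
Step 8: ref 5 → HIT, frames=[2,5,1]
Step 9: ref 5 → HIT, frames=[2,5,1]
Step 10: ref 5 → HIT, frames=[2,5,1]
Step 11: ref 5 → HIT, frames=[2,5,1]
Step 12: ref 1 → HIT, frames=[2,5,1]
Step 13: ref 4 → FAULT (evict 2), frames=[4,5,1]
Step 14: ref 1 → HIT, frames=[4,5,1]
Total faults: 6

Answer: 6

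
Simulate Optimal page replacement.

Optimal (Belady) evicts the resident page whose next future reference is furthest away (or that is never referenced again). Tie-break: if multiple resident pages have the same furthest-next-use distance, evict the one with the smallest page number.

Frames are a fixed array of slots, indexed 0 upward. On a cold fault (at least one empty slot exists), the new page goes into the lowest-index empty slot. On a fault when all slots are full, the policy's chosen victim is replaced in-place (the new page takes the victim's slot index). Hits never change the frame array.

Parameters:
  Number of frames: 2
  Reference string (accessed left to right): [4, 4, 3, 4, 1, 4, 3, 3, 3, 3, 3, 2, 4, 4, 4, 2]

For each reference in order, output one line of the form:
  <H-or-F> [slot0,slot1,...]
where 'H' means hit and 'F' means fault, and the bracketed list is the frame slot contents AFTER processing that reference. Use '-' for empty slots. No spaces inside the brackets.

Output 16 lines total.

F [4,-]
H [4,-]
F [4,3]
H [4,3]
F [4,1]
H [4,1]
F [4,3]
H [4,3]
H [4,3]
H [4,3]
H [4,3]
F [4,2]
H [4,2]
H [4,2]
H [4,2]
H [4,2]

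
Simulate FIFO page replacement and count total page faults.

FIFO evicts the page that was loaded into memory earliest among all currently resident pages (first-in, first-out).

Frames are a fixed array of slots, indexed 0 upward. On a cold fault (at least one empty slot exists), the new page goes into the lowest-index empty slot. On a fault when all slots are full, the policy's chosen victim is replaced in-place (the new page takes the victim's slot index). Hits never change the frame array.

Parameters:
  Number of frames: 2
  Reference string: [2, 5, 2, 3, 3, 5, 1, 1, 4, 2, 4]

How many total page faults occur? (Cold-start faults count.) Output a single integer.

Step 0: ref 2 → FAULT, frames=[2,-]
Step 1: ref 5 → FAULT, frames=[2,5]
Step 2: ref 2 → HIT, frames=[2,5]
Step 3: ref 3 → FAULT (evict 2), frames=[3,5]
Step 4: ref 3 → HIT, frames=[3,5]
Step 5: ref 5 → HIT, frames=[3,5]
Step 6: ref 1 → FAULT (evict 5), frames=[3,1]
Step 7: ref 1 → HIT, frames=[3,1]
Step 8: ref 4 → FAULT (evict 3), frames=[4,1]
Step 9: ref 2 → FAULT (evict 1), frames=[4,2]
Step 10: ref 4 → HIT, frames=[4,2]
Total faults: 6

Answer: 6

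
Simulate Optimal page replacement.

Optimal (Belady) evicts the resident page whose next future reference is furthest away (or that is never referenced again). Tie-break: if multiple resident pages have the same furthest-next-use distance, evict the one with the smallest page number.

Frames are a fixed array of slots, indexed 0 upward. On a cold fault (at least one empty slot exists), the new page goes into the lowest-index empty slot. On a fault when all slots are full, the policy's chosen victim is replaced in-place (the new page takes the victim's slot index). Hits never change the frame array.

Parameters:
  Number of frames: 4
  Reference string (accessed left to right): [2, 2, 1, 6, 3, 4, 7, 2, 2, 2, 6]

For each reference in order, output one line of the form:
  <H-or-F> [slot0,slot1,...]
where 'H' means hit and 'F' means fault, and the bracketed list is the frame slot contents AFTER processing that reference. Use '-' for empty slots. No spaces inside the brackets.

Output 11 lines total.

F [2,-,-,-]
H [2,-,-,-]
F [2,1,-,-]
F [2,1,6,-]
F [2,1,6,3]
F [2,4,6,3]
F [2,4,6,7]
H [2,4,6,7]
H [2,4,6,7]
H [2,4,6,7]
H [2,4,6,7]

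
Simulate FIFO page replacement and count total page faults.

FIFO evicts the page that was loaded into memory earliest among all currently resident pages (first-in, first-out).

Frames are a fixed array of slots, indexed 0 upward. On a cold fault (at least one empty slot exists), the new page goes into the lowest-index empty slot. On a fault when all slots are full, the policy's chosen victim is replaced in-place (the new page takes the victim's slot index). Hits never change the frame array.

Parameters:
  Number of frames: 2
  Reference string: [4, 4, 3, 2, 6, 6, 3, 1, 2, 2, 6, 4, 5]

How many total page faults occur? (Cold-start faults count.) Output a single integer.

Step 0: ref 4 → FAULT, frames=[4,-]
Step 1: ref 4 → HIT, frames=[4,-]
Step 2: ref 3 → FAULT, frames=[4,3]
Step 3: ref 2 → FAULT (evict 4), frames=[2,3]
Step 4: ref 6 → FAULT (evict 3), frames=[2,6]
Step 5: ref 6 → HIT, frames=[2,6]
Step 6: ref 3 → FAULT (evict 2), frames=[3,6]
Step 7: ref 1 → FAULT (evict 6), frames=[3,1]
Step 8: ref 2 → FAULT (evict 3), frames=[2,1]
Step 9: ref 2 → HIT, frames=[2,1]
Step 10: ref 6 → FAULT (evict 1), frames=[2,6]
Step 11: ref 4 → FAULT (evict 2), frames=[4,6]
Step 12: ref 5 → FAULT (evict 6), frames=[4,5]
Total faults: 10

Answer: 10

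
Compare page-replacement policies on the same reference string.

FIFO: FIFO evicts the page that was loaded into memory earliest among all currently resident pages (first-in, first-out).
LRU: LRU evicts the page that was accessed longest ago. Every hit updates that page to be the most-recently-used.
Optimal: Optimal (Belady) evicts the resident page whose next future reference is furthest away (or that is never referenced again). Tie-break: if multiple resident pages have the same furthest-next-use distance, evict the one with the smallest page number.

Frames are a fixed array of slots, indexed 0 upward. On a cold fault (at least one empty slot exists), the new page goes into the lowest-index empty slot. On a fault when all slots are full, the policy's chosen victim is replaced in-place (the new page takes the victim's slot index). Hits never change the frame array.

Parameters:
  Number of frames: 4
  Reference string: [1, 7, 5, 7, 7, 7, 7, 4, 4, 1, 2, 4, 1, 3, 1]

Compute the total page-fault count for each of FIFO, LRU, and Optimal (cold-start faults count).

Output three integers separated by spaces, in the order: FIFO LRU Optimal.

--- FIFO ---
  step 0: ref 1 -> FAULT, frames=[1,-,-,-] (faults so far: 1)
  step 1: ref 7 -> FAULT, frames=[1,7,-,-] (faults so far: 2)
  step 2: ref 5 -> FAULT, frames=[1,7,5,-] (faults so far: 3)
  step 3: ref 7 -> HIT, frames=[1,7,5,-] (faults so far: 3)
  step 4: ref 7 -> HIT, frames=[1,7,5,-] (faults so far: 3)
  step 5: ref 7 -> HIT, frames=[1,7,5,-] (faults so far: 3)
  step 6: ref 7 -> HIT, frames=[1,7,5,-] (faults so far: 3)
  step 7: ref 4 -> FAULT, frames=[1,7,5,4] (faults so far: 4)
  step 8: ref 4 -> HIT, frames=[1,7,5,4] (faults so far: 4)
  step 9: ref 1 -> HIT, frames=[1,7,5,4] (faults so far: 4)
  step 10: ref 2 -> FAULT, evict 1, frames=[2,7,5,4] (faults so far: 5)
  step 11: ref 4 -> HIT, frames=[2,7,5,4] (faults so far: 5)
  step 12: ref 1 -> FAULT, evict 7, frames=[2,1,5,4] (faults so far: 6)
  step 13: ref 3 -> FAULT, evict 5, frames=[2,1,3,4] (faults so far: 7)
  step 14: ref 1 -> HIT, frames=[2,1,3,4] (faults so far: 7)
  FIFO total faults: 7
--- LRU ---
  step 0: ref 1 -> FAULT, frames=[1,-,-,-] (faults so far: 1)
  step 1: ref 7 -> FAULT, frames=[1,7,-,-] (faults so far: 2)
  step 2: ref 5 -> FAULT, frames=[1,7,5,-] (faults so far: 3)
  step 3: ref 7 -> HIT, frames=[1,7,5,-] (faults so far: 3)
  step 4: ref 7 -> HIT, frames=[1,7,5,-] (faults so far: 3)
  step 5: ref 7 -> HIT, frames=[1,7,5,-] (faults so far: 3)
  step 6: ref 7 -> HIT, frames=[1,7,5,-] (faults so far: 3)
  step 7: ref 4 -> FAULT, frames=[1,7,5,4] (faults so far: 4)
  step 8: ref 4 -> HIT, frames=[1,7,5,4] (faults so far: 4)
  step 9: ref 1 -> HIT, frames=[1,7,5,4] (faults so far: 4)
  step 10: ref 2 -> FAULT, evict 5, frames=[1,7,2,4] (faults so far: 5)
  step 11: ref 4 -> HIT, frames=[1,7,2,4] (faults so far: 5)
  step 12: ref 1 -> HIT, frames=[1,7,2,4] (faults so far: 5)
  step 13: ref 3 -> FAULT, evict 7, frames=[1,3,2,4] (faults so far: 6)
  step 14: ref 1 -> HIT, frames=[1,3,2,4] (faults so far: 6)
  LRU total faults: 6
--- Optimal ---
  step 0: ref 1 -> FAULT, frames=[1,-,-,-] (faults so far: 1)
  step 1: ref 7 -> FAULT, frames=[1,7,-,-] (faults so far: 2)
  step 2: ref 5 -> FAULT, frames=[1,7,5,-] (faults so far: 3)
  step 3: ref 7 -> HIT, frames=[1,7,5,-] (faults so far: 3)
  step 4: ref 7 -> HIT, frames=[1,7,5,-] (faults so far: 3)
  step 5: ref 7 -> HIT, frames=[1,7,5,-] (faults so far: 3)
  step 6: ref 7 -> HIT, frames=[1,7,5,-] (faults so far: 3)
  step 7: ref 4 -> FAULT, frames=[1,7,5,4] (faults so far: 4)
  step 8: ref 4 -> HIT, frames=[1,7,5,4] (faults so far: 4)
  step 9: ref 1 -> HIT, frames=[1,7,5,4] (faults so far: 4)
  step 10: ref 2 -> FAULT, evict 5, frames=[1,7,2,4] (faults so far: 5)
  step 11: ref 4 -> HIT, frames=[1,7,2,4] (faults so far: 5)
  step 12: ref 1 -> HIT, frames=[1,7,2,4] (faults so far: 5)
  step 13: ref 3 -> FAULT, evict 2, frames=[1,7,3,4] (faults so far: 6)
  step 14: ref 1 -> HIT, frames=[1,7,3,4] (faults so far: 6)
  Optimal total faults: 6

Answer: 7 6 6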